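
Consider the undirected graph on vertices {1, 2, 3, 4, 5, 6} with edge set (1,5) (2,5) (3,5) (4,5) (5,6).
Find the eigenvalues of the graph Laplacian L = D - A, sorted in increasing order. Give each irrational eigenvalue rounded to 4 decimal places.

Reading degrees in the order [1, 2, 3, 4, 5, 6] gives [1, 1, 1, 1, 5, 1]; set D = diag(1, 1, 1, 1, 5, 1) and form L = D - A. The multiplicity of 0 as a Laplacian eigenvalue equals the number of connected components. By the matrix-tree theorem the graph has (1/6) * product of the nonzero eigenvalues = 1 spanning tree.

[0, 1, 1, 1, 1, 6]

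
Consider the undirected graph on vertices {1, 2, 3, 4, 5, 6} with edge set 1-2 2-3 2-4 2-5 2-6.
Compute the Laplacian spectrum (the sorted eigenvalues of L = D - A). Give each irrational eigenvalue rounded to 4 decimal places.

Reading degrees in the order [1, 2, 3, 4, 5, 6] gives [1, 5, 1, 1, 1, 1]; set D = diag(1, 5, 1, 1, 1, 1) and form L = D - A. Diagonalising L (or applying a numerical eigensolver to the 6x6 matrix) gives the spectrum above. The largest eigenvalue, 6, is at most the vertex count 6.

[0, 1, 1, 1, 1, 6]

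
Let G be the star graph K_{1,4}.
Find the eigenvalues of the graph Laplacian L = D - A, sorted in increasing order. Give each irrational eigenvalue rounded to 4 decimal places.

[0, 1, 1, 1, 5]

The graph has 5 vertices and degree multiset [4, 1, 1, 1, 1]; D is the diagonal matrix of degrees and L = D - A. Since every row of L sums to 0, the all-ones vector is in the kernel and 0 is an eigenvalue. The single zero eigenvalue shows the graph is connected.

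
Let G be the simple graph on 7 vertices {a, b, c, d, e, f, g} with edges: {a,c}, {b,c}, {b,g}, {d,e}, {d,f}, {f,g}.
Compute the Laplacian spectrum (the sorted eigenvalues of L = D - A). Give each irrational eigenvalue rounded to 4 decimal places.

With the vertex order [a, b, c, d, e, f, g], the degrees are [1, 2, 2, 2, 1, 2, 2], giving D = diag(1, 2, 2, 2, 1, 2, 2) and L = D - A. Diagonalising L (or applying a numerical eigensolver to the 7x7 matrix) gives the spectrum above. The single zero eigenvalue shows the graph is connected.

[0, 0.1981, 0.7530, 1.5550, 2.4450, 3.2470, 3.8019]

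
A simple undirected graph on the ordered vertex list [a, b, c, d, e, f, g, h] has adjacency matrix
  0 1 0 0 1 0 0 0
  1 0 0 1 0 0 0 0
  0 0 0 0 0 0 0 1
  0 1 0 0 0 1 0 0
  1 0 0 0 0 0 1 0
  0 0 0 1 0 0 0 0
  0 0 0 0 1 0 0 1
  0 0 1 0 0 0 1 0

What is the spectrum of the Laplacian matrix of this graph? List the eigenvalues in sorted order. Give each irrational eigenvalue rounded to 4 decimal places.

[0, 0.1522, 0.5858, 1.2346, 2, 2.7654, 3.4142, 3.8478]

Each diagonal entry of L is the vertex degree and each off-diagonal entry is -1 where an edge is present, 0 otherwise; in the order [a, b, c, d, e, f, g, h] the diagonal is [2, 2, 1, 2, 2, 1, 2, 2]. The multiplicity of 0 as a Laplacian eigenvalue equals the number of connected components. The single zero eigenvalue shows the graph is connected. There is one zero in the spectrum, matching the 1 component.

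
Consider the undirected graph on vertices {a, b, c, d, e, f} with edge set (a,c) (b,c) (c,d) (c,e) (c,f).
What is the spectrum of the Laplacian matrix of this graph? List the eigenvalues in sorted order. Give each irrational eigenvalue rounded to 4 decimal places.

With the vertex order [a, b, c, d, e, f], the degrees are [1, 1, 5, 1, 1, 1], giving D = diag(1, 1, 5, 1, 1, 1) and L = D - A. Diagonalising L (or applying a numerical eigensolver to the 6x6 matrix) gives the spectrum above. The largest eigenvalue, 6, is at most the vertex count 6. The eigenvalues sum to 10, which equals trace(L) = 2|E|.

[0, 1, 1, 1, 1, 6]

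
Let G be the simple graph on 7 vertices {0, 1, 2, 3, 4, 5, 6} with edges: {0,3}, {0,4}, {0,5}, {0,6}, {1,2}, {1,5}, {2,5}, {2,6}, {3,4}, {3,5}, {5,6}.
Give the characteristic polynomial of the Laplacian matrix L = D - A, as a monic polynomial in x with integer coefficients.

Each diagonal entry of L is the vertex degree and each off-diagonal entry is -1 where an edge is present, 0 otherwise; in the order [0, 1, 2, 3, 4, 5, 6] the diagonal is [4, 2, 3, 3, 2, 5, 3]. L has integer entries, so p(x) = det(xI - L) has integer coefficients. Expanding the determinant yields x^7 - 22x^6 + 193x^5 - 858x^4 + 2017x^3 - 2336x^2 + 1008x. The coefficient of x^6 equals -trace(L) = -22, matching the sum of degrees. There is one zero in the spectrum, matching the 1 component.

x^7 - 22x^6 + 193x^5 - 858x^4 + 2017x^3 - 2336x^2 + 1008x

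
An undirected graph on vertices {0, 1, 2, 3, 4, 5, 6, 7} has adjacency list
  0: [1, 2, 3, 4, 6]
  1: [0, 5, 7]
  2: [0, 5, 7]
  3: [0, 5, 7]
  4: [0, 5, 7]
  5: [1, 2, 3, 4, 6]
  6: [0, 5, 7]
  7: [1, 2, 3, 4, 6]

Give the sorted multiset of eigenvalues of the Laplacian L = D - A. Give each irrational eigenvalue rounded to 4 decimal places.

Reading degrees in the order [0, 1, 2, 3, 4, 5, 6, 7] gives [5, 3, 3, 3, 3, 5, 3, 5]; set D = diag(5, 3, 3, 3, 3, 5, 3, 5) and form L = D - A. Since every row of L sums to 0, the all-ones vector is in the kernel and 0 is an eigenvalue. The single zero eigenvalue shows the graph is connected. The largest eigenvalue, 8, is at most the vertex count 8.

[0, 3, 3, 3, 3, 5, 5, 8]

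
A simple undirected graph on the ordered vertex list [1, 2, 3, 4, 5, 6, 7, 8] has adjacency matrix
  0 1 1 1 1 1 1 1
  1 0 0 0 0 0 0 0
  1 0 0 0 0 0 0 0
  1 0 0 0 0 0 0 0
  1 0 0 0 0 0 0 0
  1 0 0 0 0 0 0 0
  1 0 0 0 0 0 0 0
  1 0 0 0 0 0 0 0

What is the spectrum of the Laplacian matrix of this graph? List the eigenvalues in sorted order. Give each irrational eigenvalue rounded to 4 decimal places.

Reading degrees in the order [1, 2, 3, 4, 5, 6, 7, 8] gives [7, 1, 1, 1, 1, 1, 1, 1]; set D = diag(7, 1, 1, 1, 1, 1, 1, 1) and form L = D - A. Diagonalising L (or applying a numerical eigensolver to the 8x8 matrix) gives the spectrum above. By the matrix-tree theorem the graph has (1/8) * product of the nonzero eigenvalues = 1 spanning tree.

[0, 1, 1, 1, 1, 1, 1, 8]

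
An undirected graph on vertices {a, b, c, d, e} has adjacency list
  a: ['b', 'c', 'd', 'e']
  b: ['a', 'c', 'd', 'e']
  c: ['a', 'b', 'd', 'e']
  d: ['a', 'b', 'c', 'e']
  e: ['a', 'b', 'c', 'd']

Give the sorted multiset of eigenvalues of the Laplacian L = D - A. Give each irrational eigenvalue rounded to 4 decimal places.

[0, 5, 5, 5, 5]

Reading degrees in the order [a, b, c, d, e] gives [4, 4, 4, 4, 4]; set D = diag(4, 4, 4, 4, 4) and form L = D - A. The multiplicity of 0 as a Laplacian eigenvalue equals the number of connected components. The single zero eigenvalue shows the graph is connected. By the matrix-tree theorem the graph has (1/5) * product of the nonzero eigenvalues = 125 spanning trees.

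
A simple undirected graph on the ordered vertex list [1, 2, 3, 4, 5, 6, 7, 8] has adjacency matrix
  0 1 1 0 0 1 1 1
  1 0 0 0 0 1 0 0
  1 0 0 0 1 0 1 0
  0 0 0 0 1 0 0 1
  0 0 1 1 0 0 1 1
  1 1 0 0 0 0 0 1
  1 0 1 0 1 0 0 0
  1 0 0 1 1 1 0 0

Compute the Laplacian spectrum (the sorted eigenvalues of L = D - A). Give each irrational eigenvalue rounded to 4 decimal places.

With the vertex order [1, 2, 3, 4, 5, 6, 7, 8], the degrees are [5, 2, 3, 2, 4, 3, 3, 4], giving D = diag(5, 2, 3, 2, 4, 3, 3, 4) and L = D - A. Diagonalising L (or applying a numerical eigensolver to the 8x8 matrix) gives the spectrum above. The single zero eigenvalue shows the graph is connected. The eigenvalues sum to 26, which equals trace(L) = 2|E|.

[0, 1.1477, 1.6444, 3.1460, 4, 4.5565, 5, 6.5053]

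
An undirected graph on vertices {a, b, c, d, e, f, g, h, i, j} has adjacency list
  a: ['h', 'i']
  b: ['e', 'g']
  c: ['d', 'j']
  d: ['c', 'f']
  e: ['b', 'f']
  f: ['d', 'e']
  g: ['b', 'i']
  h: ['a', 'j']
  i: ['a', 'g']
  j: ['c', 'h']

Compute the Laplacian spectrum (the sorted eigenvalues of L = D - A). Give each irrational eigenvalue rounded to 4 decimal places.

With the vertex order [a, b, c, d, e, f, g, h, i, j], the degrees are [2, 2, 2, 2, 2, 2, 2, 2, 2, 2], giving D = diag(2, 2, 2, 2, 2, 2, 2, 2, 2, 2) and L = D - A. L is symmetric positive semidefinite, so every eigenvalue is real and nonnegative. The single zero eigenvalue shows the graph is connected. The largest eigenvalue, 4, is at most the vertex count 10.

[0, 0.3820, 0.3820, 1.3820, 1.3820, 2.6180, 2.6180, 3.6180, 3.6180, 4]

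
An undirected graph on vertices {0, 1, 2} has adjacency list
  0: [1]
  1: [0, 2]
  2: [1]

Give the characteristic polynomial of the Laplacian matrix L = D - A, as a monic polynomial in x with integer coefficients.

x^3 - 4x^2 + 3x

Reading degrees in the order [0, 1, 2] gives [1, 2, 1]; set D = diag(1, 2, 1) and form L = D - A. The eigenvalues of L are [0, 1, 3]; the characteristic polynomial is the product of (x - lambda_i), which multiplies out to x^3 - 4x^2 + 3x. Since p(0) = det(-L) = 0, x divides p(x). There is one zero in the spectrum, matching the 1 component. The eigenvalues sum to 4, which equals trace(L) = 2|E|.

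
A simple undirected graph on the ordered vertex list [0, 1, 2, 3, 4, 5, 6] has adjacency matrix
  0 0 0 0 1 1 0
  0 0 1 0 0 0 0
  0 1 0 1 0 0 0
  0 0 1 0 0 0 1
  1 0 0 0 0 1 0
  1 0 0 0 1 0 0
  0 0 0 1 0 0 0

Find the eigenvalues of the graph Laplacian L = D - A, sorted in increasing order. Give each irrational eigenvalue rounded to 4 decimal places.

With the vertex order [0, 1, 2, 3, 4, 5, 6], the degrees are [2, 1, 2, 2, 2, 2, 1], giving D = diag(2, 1, 2, 2, 2, 2, 1) and L = D - A. Diagonalising L (or applying a numerical eigensolver to the 7x7 matrix) gives the spectrum above. The 2 zero eigenvalues correspond to the 2 connected components. The eigenvalues sum to 12, which equals trace(L) = 2|E|.

[0, 0, 0.5858, 2, 3, 3, 3.4142]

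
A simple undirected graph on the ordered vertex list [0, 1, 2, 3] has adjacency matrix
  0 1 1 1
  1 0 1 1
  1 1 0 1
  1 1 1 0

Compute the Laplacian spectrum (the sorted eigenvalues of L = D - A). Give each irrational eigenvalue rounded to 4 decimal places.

[0, 4, 4, 4]

With the vertex order [0, 1, 2, 3], the degrees are [3, 3, 3, 3], giving D = diag(3, 3, 3, 3) and L = D - A. The multiplicity of 0 as a Laplacian eigenvalue equals the number of connected components. The eigenvalues sum to 12, which equals trace(L) = 2|E|. By the matrix-tree theorem the graph has (1/4) * product of the nonzero eigenvalues = 16 spanning trees.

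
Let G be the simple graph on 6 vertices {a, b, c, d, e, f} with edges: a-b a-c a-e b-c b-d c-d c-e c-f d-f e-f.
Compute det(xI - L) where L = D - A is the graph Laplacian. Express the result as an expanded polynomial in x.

Reading degrees in the order [a, b, c, d, e, f] gives [3, 3, 5, 3, 3, 3]; set D = diag(3, 3, 5, 3, 3, 3) and form L = D - A. L has integer entries, so p(x) = det(xI - L) has integer coefficients. Expanding the determinant yields x^6 - 20x^5 + 155x^4 - 580x^3 + 1045x^2 - 726x. Since p(0) = det(-L) = 0, x divides p(x). The eigenvalues sum to 20, which equals trace(L) = 2|E|.

x^6 - 20x^5 + 155x^4 - 580x^3 + 1045x^2 - 726x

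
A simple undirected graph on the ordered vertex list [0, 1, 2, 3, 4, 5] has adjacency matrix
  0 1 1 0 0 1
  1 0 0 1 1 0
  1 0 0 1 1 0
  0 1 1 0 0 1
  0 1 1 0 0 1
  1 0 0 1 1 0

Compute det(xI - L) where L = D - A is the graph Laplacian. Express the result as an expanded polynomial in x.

x^6 - 18x^5 + 126x^4 - 432x^3 + 729x^2 - 486x

Reading degrees in the order [0, 1, 2, 3, 4, 5] gives [3, 3, 3, 3, 3, 3]; set D = diag(3, 3, 3, 3, 3, 3) and form L = D - A. L has integer entries, so p(x) = det(xI - L) has integer coefficients. Expanding the determinant yields x^6 - 18x^5 + 126x^4 - 432x^3 + 729x^2 - 486x. The coefficient of x^5 equals -trace(L) = -18, matching the sum of degrees. By the matrix-tree theorem the graph has (1/6) * product of the nonzero eigenvalues = 81 spanning trees. There is one zero in the spectrum, matching the 1 component.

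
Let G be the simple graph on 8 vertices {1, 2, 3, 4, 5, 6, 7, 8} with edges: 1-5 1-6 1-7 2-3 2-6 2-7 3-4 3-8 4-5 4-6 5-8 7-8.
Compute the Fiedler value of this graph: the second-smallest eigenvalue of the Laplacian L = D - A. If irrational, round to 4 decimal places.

With the vertex order [1, 2, 3, 4, 5, 6, 7, 8], the degrees are [3, 3, 3, 3, 3, 3, 3, 3], giving D = diag(3, 3, 3, 3, 3, 3, 3, 3) and L = D - A. The smallest Laplacian eigenvalue is always 0. The next one, lambda_2 = 2, measures how hard the graph is to disconnect: larger values mean better connectivity. There is one zero in the spectrum, matching the 1 component.

2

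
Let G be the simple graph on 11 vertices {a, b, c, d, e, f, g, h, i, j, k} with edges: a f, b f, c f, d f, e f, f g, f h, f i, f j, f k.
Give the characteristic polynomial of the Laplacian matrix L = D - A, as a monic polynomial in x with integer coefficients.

x^11 - 20x^10 + 135x^9 - 480x^8 + 1050x^7 - 1512x^6 + 1470x^5 - 960x^4 + 405x^3 - 100x^2 + 11x

Each diagonal entry of L is the vertex degree and each off-diagonal entry is -1 where an edge is present, 0 otherwise; in the order [a, b, c, d, e, f, g, h, i, j, k] the diagonal is [1, 1, 1, 1, 1, 10, 1, 1, 1, 1, 1]. The eigenvalues of L are [0, 1, 1, 1, 1, 1, 1, 1, 1, 1, 11]; the characteristic polynomial is the product of (x - lambda_i), which multiplies out to x^11 - 20x^10 + 135x^9 - 480x^8 + 1050x^7 - 1512x^6 + 1470x^5 - 960x^4 + 405x^3 - 100x^2 + 11x. The constant term is 0 because L is singular (the all-ones vector lies in its kernel).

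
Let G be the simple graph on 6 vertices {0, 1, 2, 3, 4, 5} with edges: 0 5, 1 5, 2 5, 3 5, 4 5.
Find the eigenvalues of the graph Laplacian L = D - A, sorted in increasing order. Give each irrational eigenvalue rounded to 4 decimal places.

[0, 1, 1, 1, 1, 6]

Each diagonal entry of L is the vertex degree and each off-diagonal entry is -1 where an edge is present, 0 otherwise; in the order [0, 1, 2, 3, 4, 5] the diagonal is [1, 1, 1, 1, 1, 5]. L is symmetric positive semidefinite, so every eigenvalue is real and nonnegative. There is one zero in the spectrum, matching the 1 component.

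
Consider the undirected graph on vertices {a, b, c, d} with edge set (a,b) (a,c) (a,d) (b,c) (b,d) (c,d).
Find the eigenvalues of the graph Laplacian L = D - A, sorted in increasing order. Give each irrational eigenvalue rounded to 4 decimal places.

[0, 4, 4, 4]

Reading degrees in the order [a, b, c, d] gives [3, 3, 3, 3]; set D = diag(3, 3, 3, 3) and form L = D - A. Diagonalising L (or applying a numerical eigensolver to the 4x4 matrix) gives the spectrum above.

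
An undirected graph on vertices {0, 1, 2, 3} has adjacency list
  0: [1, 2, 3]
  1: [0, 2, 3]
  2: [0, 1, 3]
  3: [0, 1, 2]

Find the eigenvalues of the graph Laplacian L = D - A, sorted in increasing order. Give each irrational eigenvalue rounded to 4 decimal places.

[0, 4, 4, 4]

Each diagonal entry of L is the vertex degree and each off-diagonal entry is -1 where an edge is present, 0 otherwise; in the order [0, 1, 2, 3] the diagonal is [3, 3, 3, 3]. Diagonalising L (or applying a numerical eigensolver to the 4x4 matrix) gives the spectrum above. The single zero eigenvalue shows the graph is connected. By the matrix-tree theorem the graph has (1/4) * product of the nonzero eigenvalues = 16 spanning trees.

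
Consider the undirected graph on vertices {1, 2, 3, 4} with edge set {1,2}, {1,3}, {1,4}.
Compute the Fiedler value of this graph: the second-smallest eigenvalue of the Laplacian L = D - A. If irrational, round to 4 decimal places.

Reading degrees in the order [1, 2, 3, 4] gives [3, 1, 1, 1]; set D = diag(3, 1, 1, 1) and form L = D - A. The smallest Laplacian eigenvalue is always 0. The next one, lambda_2 = 1, measures how hard the graph is to disconnect: larger values mean better connectivity. There is one zero in the spectrum, matching the 1 component.

1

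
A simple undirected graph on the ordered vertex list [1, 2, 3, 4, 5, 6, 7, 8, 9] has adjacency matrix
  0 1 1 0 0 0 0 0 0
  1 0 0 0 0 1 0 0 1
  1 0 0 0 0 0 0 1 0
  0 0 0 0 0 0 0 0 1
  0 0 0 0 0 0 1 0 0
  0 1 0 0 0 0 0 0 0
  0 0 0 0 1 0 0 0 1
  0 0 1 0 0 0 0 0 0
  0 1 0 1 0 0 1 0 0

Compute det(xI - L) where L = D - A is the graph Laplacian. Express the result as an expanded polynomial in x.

x^9 - 16x^8 + 103x^7 - 344x^6 + 641x^5 - 668x^4 + 371x^3 - 98x^2 + 9x

Reading degrees in the order [1, 2, 3, 4, 5, 6, 7, 8, 9] gives [2, 3, 2, 1, 1, 1, 2, 1, 3]; set D = diag(2, 3, 2, 1, 1, 1, 2, 1, 3) and form L = D - A. Computing det(xI - L) by cofactor expansion (or equivalently via sum-over-permutations) gives x^9 - 16x^8 + 103x^7 - 344x^6 + 641x^5 - 668x^4 + 371x^3 - 98x^2 + 9x. Since p(0) = det(-L) = 0, x divides p(x). The largest eigenvalue, 4.6958, is at most the vertex count 9. There is one zero in the spectrum, matching the 1 component.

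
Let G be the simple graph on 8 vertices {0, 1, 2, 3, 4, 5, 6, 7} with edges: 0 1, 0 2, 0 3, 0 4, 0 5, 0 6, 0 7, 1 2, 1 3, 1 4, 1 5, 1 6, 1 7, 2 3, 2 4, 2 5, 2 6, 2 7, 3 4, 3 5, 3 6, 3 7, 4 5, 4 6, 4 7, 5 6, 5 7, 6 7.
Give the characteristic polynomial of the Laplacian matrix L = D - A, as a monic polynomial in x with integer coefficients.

Each diagonal entry of L is the vertex degree and each off-diagonal entry is -1 where an edge is present, 0 otherwise; in the order [0, 1, 2, 3, 4, 5, 6, 7] the diagonal is [7, 7, 7, 7, 7, 7, 7, 7]. The eigenvalues of L are [0, 8, 8, 8, 8, 8, 8, 8]; the characteristic polynomial is the product of (x - lambda_i), which multiplies out to x^8 - 56x^7 + 1344x^6 - 17920x^5 + 143360x^4 - 688128x^3 + 1835008x^2 - 2097152x. The coefficient of x^7 equals -trace(L) = -56, matching the sum of degrees.

x^8 - 56x^7 + 1344x^6 - 17920x^5 + 143360x^4 - 688128x^3 + 1835008x^2 - 2097152x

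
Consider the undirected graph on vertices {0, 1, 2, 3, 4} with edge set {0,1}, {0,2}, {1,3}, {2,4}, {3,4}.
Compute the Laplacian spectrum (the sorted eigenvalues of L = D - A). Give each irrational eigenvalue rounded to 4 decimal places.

Reading degrees in the order [0, 1, 2, 3, 4] gives [2, 2, 2, 2, 2]; set D = diag(2, 2, 2, 2, 2) and form L = D - A. Diagonalising L (or applying a numerical eigensolver to the 5x5 matrix) gives the spectrum above. By the matrix-tree theorem the graph has (1/5) * product of the nonzero eigenvalues = 5 spanning trees.

[0, 1.3820, 1.3820, 3.6180, 3.6180]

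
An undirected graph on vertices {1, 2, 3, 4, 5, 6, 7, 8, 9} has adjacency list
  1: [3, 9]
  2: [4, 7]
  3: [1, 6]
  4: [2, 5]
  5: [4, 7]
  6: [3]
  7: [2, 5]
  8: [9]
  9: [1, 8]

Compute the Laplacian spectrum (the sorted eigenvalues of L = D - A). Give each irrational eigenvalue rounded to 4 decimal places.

[0, 0, 0.3820, 1.3820, 2, 2, 2.6180, 3.6180, 4]

With the vertex order [1, 2, 3, 4, 5, 6, 7, 8, 9], the degrees are [2, 2, 2, 2, 2, 1, 2, 1, 2], giving D = diag(2, 2, 2, 2, 2, 1, 2, 1, 2) and L = D - A. Diagonalising L (or applying a numerical eigensolver to the 9x9 matrix) gives the spectrum above. The 2 zero eigenvalues correspond to the 2 connected components. The largest eigenvalue, 4, is at most the vertex count 9.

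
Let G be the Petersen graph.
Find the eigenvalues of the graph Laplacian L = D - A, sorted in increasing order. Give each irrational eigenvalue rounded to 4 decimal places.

The graph has 10 vertices and degree multiset [3, 3, 3, 3, 3, 3, 3, 3, 3, 3]; D is the diagonal matrix of degrees and L = D - A. Diagonalising L (or applying a numerical eigensolver to the 10x10 matrix) gives the spectrum above. By the matrix-tree theorem the graph has (1/10) * product of the nonzero eigenvalues = 2000 spanning trees.

[0, 2, 2, 2, 2, 2, 5, 5, 5, 5]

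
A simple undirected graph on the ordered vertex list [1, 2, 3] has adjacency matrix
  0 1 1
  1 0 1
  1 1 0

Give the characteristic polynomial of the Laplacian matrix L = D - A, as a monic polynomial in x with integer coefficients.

Each diagonal entry of L is the vertex degree and each off-diagonal entry is -1 where an edge is present, 0 otherwise; in the order [1, 2, 3] the diagonal is [2, 2, 2]. L has integer entries, so p(x) = det(xI - L) has integer coefficients. Expanding the determinant yields x^3 - 6x^2 + 9x. The coefficient of x^2 equals -trace(L) = -6, matching the sum of degrees. The eigenvalues sum to 6, which equals trace(L) = 2|E|. There is one zero in the spectrum, matching the 1 component.

x^3 - 6x^2 + 9x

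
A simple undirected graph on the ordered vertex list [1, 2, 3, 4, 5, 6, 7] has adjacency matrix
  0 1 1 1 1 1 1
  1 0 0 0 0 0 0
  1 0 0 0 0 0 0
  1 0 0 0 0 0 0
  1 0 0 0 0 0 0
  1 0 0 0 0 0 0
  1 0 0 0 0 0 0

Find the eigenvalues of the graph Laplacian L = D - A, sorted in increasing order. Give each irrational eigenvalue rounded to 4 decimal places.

Each diagonal entry of L is the vertex degree and each off-diagonal entry is -1 where an edge is present, 0 otherwise; in the order [1, 2, 3, 4, 5, 6, 7] the diagonal is [6, 1, 1, 1, 1, 1, 1]. L is symmetric positive semidefinite, so every eigenvalue is real and nonnegative. The single zero eigenvalue shows the graph is connected. By the matrix-tree theorem the graph has (1/7) * product of the nonzero eigenvalues = 1 spanning tree. The eigenvalues sum to 12, which equals trace(L) = 2|E|.

[0, 1, 1, 1, 1, 1, 7]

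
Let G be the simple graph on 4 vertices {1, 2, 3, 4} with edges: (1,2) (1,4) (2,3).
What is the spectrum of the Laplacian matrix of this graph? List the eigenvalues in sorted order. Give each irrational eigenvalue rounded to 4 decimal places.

Reading degrees in the order [1, 2, 3, 4] gives [2, 2, 1, 1]; set D = diag(2, 2, 1, 1) and form L = D - A. L is symmetric positive semidefinite, so every eigenvalue is real and nonnegative. The single zero eigenvalue shows the graph is connected. There is one zero in the spectrum, matching the 1 component. By the matrix-tree theorem the graph has (1/4) * product of the nonzero eigenvalues = 1 spanning tree.

[0, 0.5858, 2, 3.4142]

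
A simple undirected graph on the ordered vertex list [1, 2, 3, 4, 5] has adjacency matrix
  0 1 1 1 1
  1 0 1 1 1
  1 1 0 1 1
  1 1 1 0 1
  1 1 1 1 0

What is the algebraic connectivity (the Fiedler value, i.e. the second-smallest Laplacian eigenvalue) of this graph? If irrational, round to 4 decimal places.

5

Each diagonal entry of L is the vertex degree and each off-diagonal entry is -1 where an edge is present, 0 otherwise; in the order [1, 2, 3, 4, 5] the diagonal is [4, 4, 4, 4, 4]. Computing the eigenvalues of L and sorting gives [0, 5, 5, 5, 5]. The Fiedler value lambda_2 = 5 is strictly positive, so the graph is connected. The largest eigenvalue, 5, is at most the vertex count 5.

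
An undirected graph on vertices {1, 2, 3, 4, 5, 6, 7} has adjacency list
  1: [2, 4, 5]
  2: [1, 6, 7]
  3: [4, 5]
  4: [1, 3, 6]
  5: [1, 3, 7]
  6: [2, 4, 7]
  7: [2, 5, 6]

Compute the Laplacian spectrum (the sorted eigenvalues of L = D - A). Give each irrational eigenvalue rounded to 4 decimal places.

Each diagonal entry of L is the vertex degree and each off-diagonal entry is -1 where an edge is present, 0 otherwise; in the order [1, 2, 3, 4, 5, 6, 7] the diagonal is [3, 3, 2, 3, 3, 3, 3]. Since every row of L sums to 0, the all-ones vector is in the kernel and 0 is an eigenvalue. There is one zero in the spectrum, matching the 1 component. The largest eigenvalue, 5.4142, is at most the vertex count 7.

[0, 1.3820, 2.3820, 2.5858, 3.6180, 4.6180, 5.4142]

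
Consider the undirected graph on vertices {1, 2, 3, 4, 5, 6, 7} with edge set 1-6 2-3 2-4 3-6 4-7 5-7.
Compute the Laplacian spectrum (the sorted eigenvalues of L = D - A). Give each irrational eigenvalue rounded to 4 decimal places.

With the vertex order [1, 2, 3, 4, 5, 6, 7], the degrees are [1, 2, 2, 2, 1, 2, 2], giving D = diag(1, 2, 2, 2, 1, 2, 2) and L = D - A. Since every row of L sums to 0, the all-ones vector is in the kernel and 0 is an eigenvalue. The single zero eigenvalue shows the graph is connected. By the matrix-tree theorem the graph has (1/7) * product of the nonzero eigenvalues = 1 spanning tree. The eigenvalues sum to 12, which equals trace(L) = 2|E|.

[0, 0.1981, 0.7530, 1.5550, 2.4450, 3.2470, 3.8019]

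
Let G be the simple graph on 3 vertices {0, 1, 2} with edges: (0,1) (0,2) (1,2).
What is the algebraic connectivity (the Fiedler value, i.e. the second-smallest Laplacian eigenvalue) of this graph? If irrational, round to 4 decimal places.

3

Each diagonal entry of L is the vertex degree and each off-diagonal entry is -1 where an edge is present, 0 otherwise; in the order [0, 1, 2] the diagonal is [2, 2, 2]. The smallest Laplacian eigenvalue is always 0. The next one, lambda_2 = 3, measures how hard the graph is to disconnect: larger values mean better connectivity. The eigenvalues sum to 6, which equals trace(L) = 2|E|.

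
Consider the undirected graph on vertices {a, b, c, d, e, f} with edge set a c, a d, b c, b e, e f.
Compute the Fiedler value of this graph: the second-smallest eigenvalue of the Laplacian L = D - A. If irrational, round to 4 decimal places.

With the vertex order [a, b, c, d, e, f], the degrees are [2, 2, 2, 1, 2, 1], giving D = diag(2, 2, 2, 1, 2, 1) and L = D - A. The smallest Laplacian eigenvalue is always 0. The next one, lambda_2 = 0.2679, measures how hard the graph is to disconnect: larger values mean better connectivity. There is one zero in the spectrum, matching the 1 component. The eigenvalues sum to 10, which equals trace(L) = 2|E|.

0.2679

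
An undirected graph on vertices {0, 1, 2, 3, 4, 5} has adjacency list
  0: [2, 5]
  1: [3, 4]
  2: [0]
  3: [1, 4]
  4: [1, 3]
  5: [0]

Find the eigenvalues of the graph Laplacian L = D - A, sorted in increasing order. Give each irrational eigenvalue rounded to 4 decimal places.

With the vertex order [0, 1, 2, 3, 4, 5], the degrees are [2, 2, 1, 2, 2, 1], giving D = diag(2, 2, 1, 2, 2, 1) and L = D - A. Since every row of L sums to 0, the all-ones vector is in the kernel and 0 is an eigenvalue. The 2 zero eigenvalues correspond to the 2 connected components.

[0, 0, 1, 3, 3, 3]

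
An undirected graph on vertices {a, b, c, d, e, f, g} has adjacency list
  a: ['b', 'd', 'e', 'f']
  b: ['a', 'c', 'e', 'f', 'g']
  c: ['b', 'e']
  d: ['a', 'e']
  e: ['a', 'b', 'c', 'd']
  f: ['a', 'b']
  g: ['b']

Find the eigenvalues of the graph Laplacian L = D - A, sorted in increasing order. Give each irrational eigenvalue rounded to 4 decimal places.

[0, 0.9217, 1.6972, 1.7909, 4.1368, 5.3028, 6.1507]

With the vertex order [a, b, c, d, e, f, g], the degrees are [4, 5, 2, 2, 4, 2, 1], giving D = diag(4, 5, 2, 2, 4, 2, 1) and L = D - A. L is symmetric positive semidefinite, so every eigenvalue is real and nonnegative. There is one zero in the spectrum, matching the 1 component.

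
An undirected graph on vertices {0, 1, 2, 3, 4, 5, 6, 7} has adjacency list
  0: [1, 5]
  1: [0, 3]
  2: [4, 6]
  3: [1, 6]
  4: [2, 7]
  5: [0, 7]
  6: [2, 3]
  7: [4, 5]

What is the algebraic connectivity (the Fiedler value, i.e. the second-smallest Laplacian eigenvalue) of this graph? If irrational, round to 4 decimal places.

0.5858

Reading degrees in the order [0, 1, 2, 3, 4, 5, 6, 7] gives [2, 2, 2, 2, 2, 2, 2, 2]; set D = diag(2, 2, 2, 2, 2, 2, 2, 2) and form L = D - A. Computing the eigenvalues of L and sorting gives [0, 0.5858, 0.5858, 2, 2, 3.4142, 3.4142, 4]. The Fiedler value lambda_2 = 0.5858 is strictly positive, so the graph is connected. The largest eigenvalue, 4, is at most the vertex count 8. By the matrix-tree theorem the graph has (1/8) * product of the nonzero eigenvalues = 8 spanning trees.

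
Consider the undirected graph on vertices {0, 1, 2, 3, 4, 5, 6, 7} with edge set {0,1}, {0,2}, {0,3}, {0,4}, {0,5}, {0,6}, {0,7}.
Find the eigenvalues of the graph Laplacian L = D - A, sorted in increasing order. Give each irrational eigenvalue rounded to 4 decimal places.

[0, 1, 1, 1, 1, 1, 1, 8]

With the vertex order [0, 1, 2, 3, 4, 5, 6, 7], the degrees are [7, 1, 1, 1, 1, 1, 1, 1], giving D = diag(7, 1, 1, 1, 1, 1, 1, 1) and L = D - A. Diagonalising L (or applying a numerical eigensolver to the 8x8 matrix) gives the spectrum above. There is one zero in the spectrum, matching the 1 component. The largest eigenvalue, 8, is at most the vertex count 8.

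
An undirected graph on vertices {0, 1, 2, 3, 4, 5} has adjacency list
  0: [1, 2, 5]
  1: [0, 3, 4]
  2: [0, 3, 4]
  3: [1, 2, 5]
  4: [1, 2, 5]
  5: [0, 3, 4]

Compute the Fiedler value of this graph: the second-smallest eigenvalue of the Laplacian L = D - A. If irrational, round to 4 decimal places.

With the vertex order [0, 1, 2, 3, 4, 5], the degrees are [3, 3, 3, 3, 3, 3], giving D = diag(3, 3, 3, 3, 3, 3) and L = D - A. The sorted Laplacian eigenvalues are [0, 3, 3, 3, 3, 6]; the algebraic connectivity is the second entry, 3. There is one zero in the spectrum, matching the 1 component. By the matrix-tree theorem the graph has (1/6) * product of the nonzero eigenvalues = 81 spanning trees.

3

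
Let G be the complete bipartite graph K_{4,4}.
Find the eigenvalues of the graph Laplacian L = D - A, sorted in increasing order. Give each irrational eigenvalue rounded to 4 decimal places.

[0, 4, 4, 4, 4, 4, 4, 8]

The graph has 8 vertices and degree multiset [4, 4, 4, 4, 4, 4, 4, 4]; D is the diagonal matrix of degrees and L = D - A. Since every row of L sums to 0, the all-ones vector is in the kernel and 0 is an eigenvalue.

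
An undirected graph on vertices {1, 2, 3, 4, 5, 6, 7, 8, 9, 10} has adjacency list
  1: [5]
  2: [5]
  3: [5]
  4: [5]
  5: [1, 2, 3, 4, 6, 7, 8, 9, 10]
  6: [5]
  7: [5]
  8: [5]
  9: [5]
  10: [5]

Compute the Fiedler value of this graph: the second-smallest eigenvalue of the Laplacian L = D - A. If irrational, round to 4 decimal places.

With the vertex order [1, 2, 3, 4, 5, 6, 7, 8, 9, 10], the degrees are [1, 1, 1, 1, 9, 1, 1, 1, 1, 1], giving D = diag(1, 1, 1, 1, 9, 1, 1, 1, 1, 1) and L = D - A. The sorted Laplacian eigenvalues are [0, 1, 1, 1, 1, 1, 1, 1, 1, 10]; the algebraic connectivity is the second entry, 1. There is one zero in the spectrum, matching the 1 component.

1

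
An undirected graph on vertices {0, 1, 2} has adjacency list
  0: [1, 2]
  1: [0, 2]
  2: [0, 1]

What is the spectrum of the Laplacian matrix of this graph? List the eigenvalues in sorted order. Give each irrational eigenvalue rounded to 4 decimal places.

[0, 3, 3]

Reading degrees in the order [0, 1, 2] gives [2, 2, 2]; set D = diag(2, 2, 2) and form L = D - A. L is symmetric positive semidefinite, so every eigenvalue is real and nonnegative.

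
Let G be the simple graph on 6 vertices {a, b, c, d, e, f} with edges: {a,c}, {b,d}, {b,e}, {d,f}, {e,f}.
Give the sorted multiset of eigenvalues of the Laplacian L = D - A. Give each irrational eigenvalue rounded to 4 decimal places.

Reading degrees in the order [a, b, c, d, e, f] gives [1, 2, 1, 2, 2, 2]; set D = diag(1, 2, 1, 2, 2, 2) and form L = D - A. Diagonalising L (or applying a numerical eigensolver to the 6x6 matrix) gives the spectrum above. The 2 zero eigenvalues correspond to the 2 connected components. There are 2 zeros in the spectrum, matching the 2 components.

[0, 0, 2, 2, 2, 4]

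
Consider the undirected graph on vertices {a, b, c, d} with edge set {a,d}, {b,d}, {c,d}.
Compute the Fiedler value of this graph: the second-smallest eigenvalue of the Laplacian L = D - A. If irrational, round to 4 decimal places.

1

Reading degrees in the order [a, b, c, d] gives [1, 1, 1, 3]; set D = diag(1, 1, 1, 3) and form L = D - A. Computing the eigenvalues of L and sorting gives [0, 1, 1, 4]. The Fiedler value lambda_2 = 1 is strictly positive, so the graph is connected.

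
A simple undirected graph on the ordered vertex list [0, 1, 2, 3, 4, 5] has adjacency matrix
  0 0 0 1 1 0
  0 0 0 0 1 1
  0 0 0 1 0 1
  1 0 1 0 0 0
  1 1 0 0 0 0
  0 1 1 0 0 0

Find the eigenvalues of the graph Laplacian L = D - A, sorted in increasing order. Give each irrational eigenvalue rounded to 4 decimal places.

[0, 1, 1, 3, 3, 4]

With the vertex order [0, 1, 2, 3, 4, 5], the degrees are [2, 2, 2, 2, 2, 2], giving D = diag(2, 2, 2, 2, 2, 2) and L = D - A. Since every row of L sums to 0, the all-ones vector is in the kernel and 0 is an eigenvalue. The eigenvalues sum to 12, which equals trace(L) = 2|E|.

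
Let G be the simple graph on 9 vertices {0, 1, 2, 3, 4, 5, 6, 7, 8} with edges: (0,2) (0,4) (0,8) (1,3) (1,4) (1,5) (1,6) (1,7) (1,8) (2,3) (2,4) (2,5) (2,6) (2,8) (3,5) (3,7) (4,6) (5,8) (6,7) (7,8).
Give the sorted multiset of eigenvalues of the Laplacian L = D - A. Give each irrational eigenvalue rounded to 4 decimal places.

With the vertex order [0, 1, 2, 3, 4, 5, 6, 7, 8], the degrees are [3, 6, 6, 4, 4, 4, 4, 4, 5], giving D = diag(3, 6, 6, 4, 4, 4, 4, 4, 5) and L = D - A. Diagonalising L (or applying a numerical eigensolver to the 9x9 matrix) gives the spectrum above. The single zero eigenvalue shows the graph is connected. By the matrix-tree theorem the graph has (1/9) * product of the nonzero eigenvalues = 24350 spanning trees.

[0, 2.3071, 3.0221, 3.9288, 4.5485, 5.3280, 6.2293, 6.5702, 8.0661]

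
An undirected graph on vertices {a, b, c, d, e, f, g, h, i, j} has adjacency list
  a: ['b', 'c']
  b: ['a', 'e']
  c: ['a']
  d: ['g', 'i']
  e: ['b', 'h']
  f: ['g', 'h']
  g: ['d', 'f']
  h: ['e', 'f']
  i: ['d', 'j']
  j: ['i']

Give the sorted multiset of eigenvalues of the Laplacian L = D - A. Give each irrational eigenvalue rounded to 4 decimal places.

[0, 0.0979, 0.3820, 0.8244, 1.3820, 2, 2.6180, 3.1756, 3.6180, 3.9021]

With the vertex order [a, b, c, d, e, f, g, h, i, j], the degrees are [2, 2, 1, 2, 2, 2, 2, 2, 2, 1], giving D = diag(2, 2, 1, 2, 2, 2, 2, 2, 2, 1) and L = D - A. Since every row of L sums to 0, the all-ones vector is in the kernel and 0 is an eigenvalue. The eigenvalues sum to 18, which equals trace(L) = 2|E|. The largest eigenvalue, 3.9021, is at most the vertex count 10.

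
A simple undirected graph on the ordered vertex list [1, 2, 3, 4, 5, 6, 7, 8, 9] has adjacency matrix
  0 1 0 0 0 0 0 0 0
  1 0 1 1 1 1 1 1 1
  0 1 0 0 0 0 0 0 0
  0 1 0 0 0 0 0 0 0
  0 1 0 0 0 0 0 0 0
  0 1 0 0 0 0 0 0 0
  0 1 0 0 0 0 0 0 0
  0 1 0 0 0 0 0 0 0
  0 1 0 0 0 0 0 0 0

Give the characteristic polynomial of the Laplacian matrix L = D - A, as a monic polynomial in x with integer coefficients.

Reading degrees in the order [1, 2, 3, 4, 5, 6, 7, 8, 9] gives [1, 8, 1, 1, 1, 1, 1, 1, 1]; set D = diag(1, 8, 1, 1, 1, 1, 1, 1, 1) and form L = D - A. L has integer entries, so p(x) = det(xI - L) has integer coefficients. Expanding the determinant yields x^9 - 16x^8 + 84x^7 - 224x^6 + 350x^5 - 336x^4 + 196x^3 - 64x^2 + 9x. The constant term is 0 because L is singular (the all-ones vector lies in its kernel). The largest eigenvalue, 9, is at most the vertex count 9.

x^9 - 16x^8 + 84x^7 - 224x^6 + 350x^5 - 336x^4 + 196x^3 - 64x^2 + 9x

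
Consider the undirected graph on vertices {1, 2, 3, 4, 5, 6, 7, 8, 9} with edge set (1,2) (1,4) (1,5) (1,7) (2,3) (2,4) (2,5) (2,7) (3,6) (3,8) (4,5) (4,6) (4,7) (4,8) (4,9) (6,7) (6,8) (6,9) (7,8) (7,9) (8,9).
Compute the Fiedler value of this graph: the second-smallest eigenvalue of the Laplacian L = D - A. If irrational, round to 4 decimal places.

1.9050

Reading degrees in the order [1, 2, 3, 4, 5, 6, 7, 8, 9] gives [4, 5, 3, 7, 3, 5, 6, 5, 4]; set D = diag(4, 5, 3, 7, 3, 5, 6, 5, 4) and form L = D - A. The sorted Laplacian eigenvalues are [0, 1.9050, 2.9332, 4.2754, 5.5341, 5.8020, 6, 7.3919, 8.1583]; the algebraic connectivity is the second entry, 1.9050. By the matrix-tree theorem the graph has (1/9) * product of the nonzero eigenvalues = 30840 spanning trees.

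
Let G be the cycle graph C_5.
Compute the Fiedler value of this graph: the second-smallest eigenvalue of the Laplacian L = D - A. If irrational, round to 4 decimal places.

1.3820

The graph has 5 vertices and degree multiset [2, 2, 2, 2, 2]; D is the diagonal matrix of degrees and L = D - A. Computing the eigenvalues of L and sorting gives [0, 1.3820, 1.3820, 3.6180, 3.6180]. The Fiedler value lambda_2 = 1.3820 is strictly positive, so the graph is connected. The largest eigenvalue, 3.6180, is at most the vertex count 5.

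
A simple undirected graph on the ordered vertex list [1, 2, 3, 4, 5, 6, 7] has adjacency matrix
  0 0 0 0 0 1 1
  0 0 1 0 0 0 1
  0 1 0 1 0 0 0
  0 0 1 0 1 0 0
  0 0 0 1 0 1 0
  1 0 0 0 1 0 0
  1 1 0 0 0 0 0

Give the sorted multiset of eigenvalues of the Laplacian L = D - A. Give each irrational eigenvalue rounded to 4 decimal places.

[0, 0.7530, 0.7530, 2.4450, 2.4450, 3.8019, 3.8019]

Each diagonal entry of L is the vertex degree and each off-diagonal entry is -1 where an edge is present, 0 otherwise; in the order [1, 2, 3, 4, 5, 6, 7] the diagonal is [2, 2, 2, 2, 2, 2, 2]. The multiplicity of 0 as a Laplacian eigenvalue equals the number of connected components.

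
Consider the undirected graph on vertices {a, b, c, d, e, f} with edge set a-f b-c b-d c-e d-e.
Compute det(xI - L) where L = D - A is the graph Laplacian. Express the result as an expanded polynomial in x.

Each diagonal entry of L is the vertex degree and each off-diagonal entry is -1 where an edge is present, 0 otherwise; in the order [a, b, c, d, e, f] the diagonal is [1, 2, 2, 2, 2, 1]. L has integer entries, so p(x) = det(xI - L) has integer coefficients. Expanding the determinant yields x^6 - 10x^5 + 36x^4 - 56x^3 + 32x^2. The constant term is 0 because L is singular (the all-ones vector lies in its kernel). The largest eigenvalue, 4, is at most the vertex count 6.

x^6 - 10x^5 + 36x^4 - 56x^3 + 32x^2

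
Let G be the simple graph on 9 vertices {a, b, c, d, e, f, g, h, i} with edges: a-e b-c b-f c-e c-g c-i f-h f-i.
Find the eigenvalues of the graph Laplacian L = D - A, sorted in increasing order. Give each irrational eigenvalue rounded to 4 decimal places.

With the vertex order [a, b, c, d, e, f, g, h, i], the degrees are [1, 2, 4, 0, 2, 3, 1, 1, 2], giving D = diag(1, 2, 4, 0, 2, 3, 1, 1, 2) and L = D - A. Since every row of L sums to 0, the all-ones vector is in the kernel and 0 is an eigenvalue. The 2 zero eigenvalues correspond to the 2 connected components. The eigenvalues sum to 16, which equals trace(L) = 2|E|.

[0, 0, 0.3581, 0.6918, 1.2843, 2, 2.4091, 3.8877, 5.3689]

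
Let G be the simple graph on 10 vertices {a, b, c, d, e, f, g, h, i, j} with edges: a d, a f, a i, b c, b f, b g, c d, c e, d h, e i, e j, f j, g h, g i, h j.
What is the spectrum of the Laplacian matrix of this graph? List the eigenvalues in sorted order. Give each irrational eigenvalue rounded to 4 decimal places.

Reading degrees in the order [a, b, c, d, e, f, g, h, i, j] gives [3, 3, 3, 3, 3, 3, 3, 3, 3, 3]; set D = diag(3, 3, 3, 3, 3, 3, 3, 3, 3, 3) and form L = D - A. Diagonalising L (or applying a numerical eigensolver to the 10x10 matrix) gives the spectrum above. The eigenvalues sum to 30, which equals trace(L) = 2|E|. The largest eigenvalue, 5, is at most the vertex count 10.

[0, 2, 2, 2, 2, 2, 5, 5, 5, 5]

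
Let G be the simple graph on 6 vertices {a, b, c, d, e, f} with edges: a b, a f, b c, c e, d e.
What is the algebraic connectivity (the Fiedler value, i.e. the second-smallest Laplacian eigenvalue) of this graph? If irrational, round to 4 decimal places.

Each diagonal entry of L is the vertex degree and each off-diagonal entry is -1 where an edge is present, 0 otherwise; in the order [a, b, c, d, e, f] the diagonal is [2, 2, 2, 1, 2, 1]. Computing the eigenvalues of L and sorting gives [0, 0.2679, 1, 2, 3, 3.7321]. The Fiedler value lambda_2 = 0.2679 is strictly positive, so the graph is connected. The largest eigenvalue, 3.7321, is at most the vertex count 6.

0.2679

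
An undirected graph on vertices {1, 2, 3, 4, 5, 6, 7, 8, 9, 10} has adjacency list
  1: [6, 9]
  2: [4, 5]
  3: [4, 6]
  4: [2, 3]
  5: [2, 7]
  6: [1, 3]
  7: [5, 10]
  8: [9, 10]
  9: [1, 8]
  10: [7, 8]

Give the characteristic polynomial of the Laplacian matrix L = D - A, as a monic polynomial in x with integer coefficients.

With the vertex order [1, 2, 3, 4, 5, 6, 7, 8, 9, 10], the degrees are [2, 2, 2, 2, 2, 2, 2, 2, 2, 2], giving D = diag(2, 2, 2, 2, 2, 2, 2, 2, 2, 2) and L = D - A. L has integer entries, so p(x) = det(xI - L) has integer coefficients. Expanding the determinant yields x^10 - 20x^9 + 170x^8 - 800x^7 + 2275x^6 - 4004x^5 + 4290x^4 - 2640x^3 + 825x^2 - 100x. Since p(0) = det(-L) = 0, x divides p(x).

x^10 - 20x^9 + 170x^8 - 800x^7 + 2275x^6 - 4004x^5 + 4290x^4 - 2640x^3 + 825x^2 - 100x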